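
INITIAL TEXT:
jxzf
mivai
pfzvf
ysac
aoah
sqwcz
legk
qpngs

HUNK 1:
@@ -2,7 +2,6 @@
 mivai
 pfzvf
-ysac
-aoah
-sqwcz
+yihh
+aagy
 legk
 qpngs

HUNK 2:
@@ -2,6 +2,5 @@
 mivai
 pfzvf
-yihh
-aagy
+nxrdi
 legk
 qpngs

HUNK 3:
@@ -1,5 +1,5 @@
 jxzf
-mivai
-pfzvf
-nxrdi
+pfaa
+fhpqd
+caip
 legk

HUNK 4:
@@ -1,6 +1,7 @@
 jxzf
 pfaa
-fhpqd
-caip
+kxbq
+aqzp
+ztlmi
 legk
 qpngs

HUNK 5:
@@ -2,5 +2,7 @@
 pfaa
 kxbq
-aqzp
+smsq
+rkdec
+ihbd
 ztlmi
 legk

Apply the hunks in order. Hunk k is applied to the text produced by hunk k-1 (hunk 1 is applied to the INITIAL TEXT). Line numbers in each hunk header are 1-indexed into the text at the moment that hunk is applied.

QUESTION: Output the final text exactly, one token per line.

Answer: jxzf
pfaa
kxbq
smsq
rkdec
ihbd
ztlmi
legk
qpngs

Derivation:
Hunk 1: at line 2 remove [ysac,aoah,sqwcz] add [yihh,aagy] -> 7 lines: jxzf mivai pfzvf yihh aagy legk qpngs
Hunk 2: at line 2 remove [yihh,aagy] add [nxrdi] -> 6 lines: jxzf mivai pfzvf nxrdi legk qpngs
Hunk 3: at line 1 remove [mivai,pfzvf,nxrdi] add [pfaa,fhpqd,caip] -> 6 lines: jxzf pfaa fhpqd caip legk qpngs
Hunk 4: at line 1 remove [fhpqd,caip] add [kxbq,aqzp,ztlmi] -> 7 lines: jxzf pfaa kxbq aqzp ztlmi legk qpngs
Hunk 5: at line 2 remove [aqzp] add [smsq,rkdec,ihbd] -> 9 lines: jxzf pfaa kxbq smsq rkdec ihbd ztlmi legk qpngs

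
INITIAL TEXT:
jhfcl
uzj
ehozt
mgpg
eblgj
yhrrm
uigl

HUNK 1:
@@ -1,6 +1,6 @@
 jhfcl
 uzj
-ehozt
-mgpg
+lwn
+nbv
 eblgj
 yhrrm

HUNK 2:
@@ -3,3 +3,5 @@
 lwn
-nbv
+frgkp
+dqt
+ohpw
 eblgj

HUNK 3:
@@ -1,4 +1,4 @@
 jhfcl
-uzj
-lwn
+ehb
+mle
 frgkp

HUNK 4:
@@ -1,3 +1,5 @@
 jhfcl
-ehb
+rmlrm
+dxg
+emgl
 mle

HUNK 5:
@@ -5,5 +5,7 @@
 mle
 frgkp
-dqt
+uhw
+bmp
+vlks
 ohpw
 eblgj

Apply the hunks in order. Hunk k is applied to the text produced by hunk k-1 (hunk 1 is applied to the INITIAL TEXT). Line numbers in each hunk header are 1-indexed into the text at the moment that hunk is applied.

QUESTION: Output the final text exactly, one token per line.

Hunk 1: at line 1 remove [ehozt,mgpg] add [lwn,nbv] -> 7 lines: jhfcl uzj lwn nbv eblgj yhrrm uigl
Hunk 2: at line 3 remove [nbv] add [frgkp,dqt,ohpw] -> 9 lines: jhfcl uzj lwn frgkp dqt ohpw eblgj yhrrm uigl
Hunk 3: at line 1 remove [uzj,lwn] add [ehb,mle] -> 9 lines: jhfcl ehb mle frgkp dqt ohpw eblgj yhrrm uigl
Hunk 4: at line 1 remove [ehb] add [rmlrm,dxg,emgl] -> 11 lines: jhfcl rmlrm dxg emgl mle frgkp dqt ohpw eblgj yhrrm uigl
Hunk 5: at line 5 remove [dqt] add [uhw,bmp,vlks] -> 13 lines: jhfcl rmlrm dxg emgl mle frgkp uhw bmp vlks ohpw eblgj yhrrm uigl

Answer: jhfcl
rmlrm
dxg
emgl
mle
frgkp
uhw
bmp
vlks
ohpw
eblgj
yhrrm
uigl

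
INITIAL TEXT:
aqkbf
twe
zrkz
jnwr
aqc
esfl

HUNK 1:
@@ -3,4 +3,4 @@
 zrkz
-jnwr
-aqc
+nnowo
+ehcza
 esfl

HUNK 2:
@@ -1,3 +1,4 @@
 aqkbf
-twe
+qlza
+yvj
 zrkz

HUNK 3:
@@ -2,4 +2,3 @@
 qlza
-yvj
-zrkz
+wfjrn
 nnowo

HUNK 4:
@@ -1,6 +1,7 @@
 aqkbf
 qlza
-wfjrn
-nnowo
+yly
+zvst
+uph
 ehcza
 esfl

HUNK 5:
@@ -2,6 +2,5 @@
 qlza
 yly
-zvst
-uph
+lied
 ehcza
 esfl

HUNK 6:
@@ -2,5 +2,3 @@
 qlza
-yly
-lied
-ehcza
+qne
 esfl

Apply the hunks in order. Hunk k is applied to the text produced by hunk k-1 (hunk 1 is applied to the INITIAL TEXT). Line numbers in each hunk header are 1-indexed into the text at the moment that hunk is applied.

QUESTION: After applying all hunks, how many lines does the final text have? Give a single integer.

Answer: 4

Derivation:
Hunk 1: at line 3 remove [jnwr,aqc] add [nnowo,ehcza] -> 6 lines: aqkbf twe zrkz nnowo ehcza esfl
Hunk 2: at line 1 remove [twe] add [qlza,yvj] -> 7 lines: aqkbf qlza yvj zrkz nnowo ehcza esfl
Hunk 3: at line 2 remove [yvj,zrkz] add [wfjrn] -> 6 lines: aqkbf qlza wfjrn nnowo ehcza esfl
Hunk 4: at line 1 remove [wfjrn,nnowo] add [yly,zvst,uph] -> 7 lines: aqkbf qlza yly zvst uph ehcza esfl
Hunk 5: at line 2 remove [zvst,uph] add [lied] -> 6 lines: aqkbf qlza yly lied ehcza esfl
Hunk 6: at line 2 remove [yly,lied,ehcza] add [qne] -> 4 lines: aqkbf qlza qne esfl
Final line count: 4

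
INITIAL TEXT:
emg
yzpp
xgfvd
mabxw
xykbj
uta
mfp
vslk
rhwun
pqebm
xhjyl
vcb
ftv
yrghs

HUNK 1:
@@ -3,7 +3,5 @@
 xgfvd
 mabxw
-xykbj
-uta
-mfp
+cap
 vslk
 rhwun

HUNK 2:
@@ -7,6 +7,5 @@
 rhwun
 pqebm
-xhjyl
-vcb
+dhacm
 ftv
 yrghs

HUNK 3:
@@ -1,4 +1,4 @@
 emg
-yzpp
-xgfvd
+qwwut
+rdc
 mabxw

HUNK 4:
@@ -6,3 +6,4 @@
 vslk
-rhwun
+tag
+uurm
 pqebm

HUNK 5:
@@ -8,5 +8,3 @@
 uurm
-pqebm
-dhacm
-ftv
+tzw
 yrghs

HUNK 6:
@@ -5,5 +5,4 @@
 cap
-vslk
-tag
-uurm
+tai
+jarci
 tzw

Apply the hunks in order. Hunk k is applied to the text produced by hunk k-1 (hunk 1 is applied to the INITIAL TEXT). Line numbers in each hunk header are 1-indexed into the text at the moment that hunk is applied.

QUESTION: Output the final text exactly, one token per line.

Answer: emg
qwwut
rdc
mabxw
cap
tai
jarci
tzw
yrghs

Derivation:
Hunk 1: at line 3 remove [xykbj,uta,mfp] add [cap] -> 12 lines: emg yzpp xgfvd mabxw cap vslk rhwun pqebm xhjyl vcb ftv yrghs
Hunk 2: at line 7 remove [xhjyl,vcb] add [dhacm] -> 11 lines: emg yzpp xgfvd mabxw cap vslk rhwun pqebm dhacm ftv yrghs
Hunk 3: at line 1 remove [yzpp,xgfvd] add [qwwut,rdc] -> 11 lines: emg qwwut rdc mabxw cap vslk rhwun pqebm dhacm ftv yrghs
Hunk 4: at line 6 remove [rhwun] add [tag,uurm] -> 12 lines: emg qwwut rdc mabxw cap vslk tag uurm pqebm dhacm ftv yrghs
Hunk 5: at line 8 remove [pqebm,dhacm,ftv] add [tzw] -> 10 lines: emg qwwut rdc mabxw cap vslk tag uurm tzw yrghs
Hunk 6: at line 5 remove [vslk,tag,uurm] add [tai,jarci] -> 9 lines: emg qwwut rdc mabxw cap tai jarci tzw yrghs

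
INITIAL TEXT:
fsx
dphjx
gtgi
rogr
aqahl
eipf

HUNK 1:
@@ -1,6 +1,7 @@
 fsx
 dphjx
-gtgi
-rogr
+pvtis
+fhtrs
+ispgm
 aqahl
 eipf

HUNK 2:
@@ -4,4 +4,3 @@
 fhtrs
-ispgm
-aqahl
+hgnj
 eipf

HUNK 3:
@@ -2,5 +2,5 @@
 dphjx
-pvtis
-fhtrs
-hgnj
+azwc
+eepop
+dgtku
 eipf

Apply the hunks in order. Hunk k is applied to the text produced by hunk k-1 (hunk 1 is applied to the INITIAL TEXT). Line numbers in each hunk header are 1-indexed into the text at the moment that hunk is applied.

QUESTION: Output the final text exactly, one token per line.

Hunk 1: at line 1 remove [gtgi,rogr] add [pvtis,fhtrs,ispgm] -> 7 lines: fsx dphjx pvtis fhtrs ispgm aqahl eipf
Hunk 2: at line 4 remove [ispgm,aqahl] add [hgnj] -> 6 lines: fsx dphjx pvtis fhtrs hgnj eipf
Hunk 3: at line 2 remove [pvtis,fhtrs,hgnj] add [azwc,eepop,dgtku] -> 6 lines: fsx dphjx azwc eepop dgtku eipf

Answer: fsx
dphjx
azwc
eepop
dgtku
eipf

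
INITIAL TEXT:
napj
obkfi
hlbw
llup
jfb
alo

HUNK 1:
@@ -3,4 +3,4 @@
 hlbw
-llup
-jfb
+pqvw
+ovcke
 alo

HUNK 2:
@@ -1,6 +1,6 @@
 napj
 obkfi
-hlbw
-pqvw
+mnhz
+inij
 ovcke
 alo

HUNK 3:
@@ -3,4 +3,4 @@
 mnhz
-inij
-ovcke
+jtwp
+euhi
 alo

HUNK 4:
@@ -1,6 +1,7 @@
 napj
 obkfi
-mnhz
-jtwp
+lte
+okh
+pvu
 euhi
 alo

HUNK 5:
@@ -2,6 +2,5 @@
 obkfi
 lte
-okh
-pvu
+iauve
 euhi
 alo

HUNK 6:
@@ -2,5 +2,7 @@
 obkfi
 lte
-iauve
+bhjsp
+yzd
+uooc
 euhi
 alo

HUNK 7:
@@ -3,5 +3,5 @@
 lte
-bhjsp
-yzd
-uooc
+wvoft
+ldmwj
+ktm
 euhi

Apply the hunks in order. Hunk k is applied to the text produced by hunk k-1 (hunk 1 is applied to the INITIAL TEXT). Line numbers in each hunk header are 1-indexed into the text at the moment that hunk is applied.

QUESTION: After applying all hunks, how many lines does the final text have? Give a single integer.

Answer: 8

Derivation:
Hunk 1: at line 3 remove [llup,jfb] add [pqvw,ovcke] -> 6 lines: napj obkfi hlbw pqvw ovcke alo
Hunk 2: at line 1 remove [hlbw,pqvw] add [mnhz,inij] -> 6 lines: napj obkfi mnhz inij ovcke alo
Hunk 3: at line 3 remove [inij,ovcke] add [jtwp,euhi] -> 6 lines: napj obkfi mnhz jtwp euhi alo
Hunk 4: at line 1 remove [mnhz,jtwp] add [lte,okh,pvu] -> 7 lines: napj obkfi lte okh pvu euhi alo
Hunk 5: at line 2 remove [okh,pvu] add [iauve] -> 6 lines: napj obkfi lte iauve euhi alo
Hunk 6: at line 2 remove [iauve] add [bhjsp,yzd,uooc] -> 8 lines: napj obkfi lte bhjsp yzd uooc euhi alo
Hunk 7: at line 3 remove [bhjsp,yzd,uooc] add [wvoft,ldmwj,ktm] -> 8 lines: napj obkfi lte wvoft ldmwj ktm euhi alo
Final line count: 8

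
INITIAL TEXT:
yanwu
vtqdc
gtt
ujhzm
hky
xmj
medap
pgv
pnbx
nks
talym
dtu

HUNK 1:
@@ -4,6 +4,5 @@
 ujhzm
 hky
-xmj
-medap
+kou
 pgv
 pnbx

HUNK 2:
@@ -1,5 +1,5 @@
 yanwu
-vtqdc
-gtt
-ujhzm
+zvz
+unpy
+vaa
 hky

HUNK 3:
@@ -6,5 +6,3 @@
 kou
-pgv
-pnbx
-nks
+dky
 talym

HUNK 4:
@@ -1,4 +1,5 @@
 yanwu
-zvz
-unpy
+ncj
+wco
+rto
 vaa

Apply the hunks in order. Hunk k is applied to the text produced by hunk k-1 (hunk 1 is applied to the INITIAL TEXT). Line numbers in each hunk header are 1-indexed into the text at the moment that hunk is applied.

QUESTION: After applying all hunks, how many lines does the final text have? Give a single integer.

Answer: 10

Derivation:
Hunk 1: at line 4 remove [xmj,medap] add [kou] -> 11 lines: yanwu vtqdc gtt ujhzm hky kou pgv pnbx nks talym dtu
Hunk 2: at line 1 remove [vtqdc,gtt,ujhzm] add [zvz,unpy,vaa] -> 11 lines: yanwu zvz unpy vaa hky kou pgv pnbx nks talym dtu
Hunk 3: at line 6 remove [pgv,pnbx,nks] add [dky] -> 9 lines: yanwu zvz unpy vaa hky kou dky talym dtu
Hunk 4: at line 1 remove [zvz,unpy] add [ncj,wco,rto] -> 10 lines: yanwu ncj wco rto vaa hky kou dky talym dtu
Final line count: 10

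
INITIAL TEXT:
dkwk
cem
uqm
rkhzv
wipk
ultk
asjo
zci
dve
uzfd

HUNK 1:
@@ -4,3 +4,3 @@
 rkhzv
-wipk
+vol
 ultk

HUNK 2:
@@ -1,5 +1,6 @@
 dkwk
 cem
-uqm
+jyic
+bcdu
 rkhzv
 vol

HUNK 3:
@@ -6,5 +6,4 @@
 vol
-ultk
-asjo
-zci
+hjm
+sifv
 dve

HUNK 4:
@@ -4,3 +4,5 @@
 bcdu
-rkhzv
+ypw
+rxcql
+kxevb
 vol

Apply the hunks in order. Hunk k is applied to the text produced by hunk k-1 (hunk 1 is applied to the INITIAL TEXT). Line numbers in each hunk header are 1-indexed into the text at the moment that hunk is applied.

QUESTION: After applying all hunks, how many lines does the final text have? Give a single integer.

Answer: 12

Derivation:
Hunk 1: at line 4 remove [wipk] add [vol] -> 10 lines: dkwk cem uqm rkhzv vol ultk asjo zci dve uzfd
Hunk 2: at line 1 remove [uqm] add [jyic,bcdu] -> 11 lines: dkwk cem jyic bcdu rkhzv vol ultk asjo zci dve uzfd
Hunk 3: at line 6 remove [ultk,asjo,zci] add [hjm,sifv] -> 10 lines: dkwk cem jyic bcdu rkhzv vol hjm sifv dve uzfd
Hunk 4: at line 4 remove [rkhzv] add [ypw,rxcql,kxevb] -> 12 lines: dkwk cem jyic bcdu ypw rxcql kxevb vol hjm sifv dve uzfd
Final line count: 12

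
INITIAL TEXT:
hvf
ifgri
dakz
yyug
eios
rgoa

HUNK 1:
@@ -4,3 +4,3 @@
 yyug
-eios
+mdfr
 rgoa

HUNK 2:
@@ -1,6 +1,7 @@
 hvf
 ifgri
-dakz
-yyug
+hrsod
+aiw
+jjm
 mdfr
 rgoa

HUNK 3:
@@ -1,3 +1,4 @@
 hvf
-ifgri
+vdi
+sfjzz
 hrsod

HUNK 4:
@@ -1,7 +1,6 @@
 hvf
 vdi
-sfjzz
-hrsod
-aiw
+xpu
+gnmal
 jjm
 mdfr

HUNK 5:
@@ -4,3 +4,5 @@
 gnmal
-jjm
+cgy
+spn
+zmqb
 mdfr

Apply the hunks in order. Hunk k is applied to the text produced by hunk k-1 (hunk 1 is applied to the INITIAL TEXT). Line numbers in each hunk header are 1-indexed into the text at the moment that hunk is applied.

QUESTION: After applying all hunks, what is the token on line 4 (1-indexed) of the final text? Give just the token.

Answer: gnmal

Derivation:
Hunk 1: at line 4 remove [eios] add [mdfr] -> 6 lines: hvf ifgri dakz yyug mdfr rgoa
Hunk 2: at line 1 remove [dakz,yyug] add [hrsod,aiw,jjm] -> 7 lines: hvf ifgri hrsod aiw jjm mdfr rgoa
Hunk 3: at line 1 remove [ifgri] add [vdi,sfjzz] -> 8 lines: hvf vdi sfjzz hrsod aiw jjm mdfr rgoa
Hunk 4: at line 1 remove [sfjzz,hrsod,aiw] add [xpu,gnmal] -> 7 lines: hvf vdi xpu gnmal jjm mdfr rgoa
Hunk 5: at line 4 remove [jjm] add [cgy,spn,zmqb] -> 9 lines: hvf vdi xpu gnmal cgy spn zmqb mdfr rgoa
Final line 4: gnmal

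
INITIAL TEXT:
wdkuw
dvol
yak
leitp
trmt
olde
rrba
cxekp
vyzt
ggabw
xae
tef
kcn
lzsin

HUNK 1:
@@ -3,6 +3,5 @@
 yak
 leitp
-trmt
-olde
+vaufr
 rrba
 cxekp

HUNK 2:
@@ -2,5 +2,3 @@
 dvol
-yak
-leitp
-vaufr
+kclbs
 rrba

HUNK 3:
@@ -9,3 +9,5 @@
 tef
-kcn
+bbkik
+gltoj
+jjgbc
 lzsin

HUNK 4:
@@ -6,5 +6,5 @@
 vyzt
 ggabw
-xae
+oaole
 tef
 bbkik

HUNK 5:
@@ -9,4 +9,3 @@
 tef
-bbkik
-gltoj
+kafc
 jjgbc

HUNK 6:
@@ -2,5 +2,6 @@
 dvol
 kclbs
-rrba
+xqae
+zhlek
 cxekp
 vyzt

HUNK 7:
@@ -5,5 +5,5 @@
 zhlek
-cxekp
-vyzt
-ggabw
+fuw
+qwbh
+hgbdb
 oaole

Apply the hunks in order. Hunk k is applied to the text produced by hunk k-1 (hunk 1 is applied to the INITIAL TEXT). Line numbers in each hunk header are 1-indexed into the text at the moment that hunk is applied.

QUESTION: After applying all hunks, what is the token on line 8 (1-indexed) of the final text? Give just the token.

Hunk 1: at line 3 remove [trmt,olde] add [vaufr] -> 13 lines: wdkuw dvol yak leitp vaufr rrba cxekp vyzt ggabw xae tef kcn lzsin
Hunk 2: at line 2 remove [yak,leitp,vaufr] add [kclbs] -> 11 lines: wdkuw dvol kclbs rrba cxekp vyzt ggabw xae tef kcn lzsin
Hunk 3: at line 9 remove [kcn] add [bbkik,gltoj,jjgbc] -> 13 lines: wdkuw dvol kclbs rrba cxekp vyzt ggabw xae tef bbkik gltoj jjgbc lzsin
Hunk 4: at line 6 remove [xae] add [oaole] -> 13 lines: wdkuw dvol kclbs rrba cxekp vyzt ggabw oaole tef bbkik gltoj jjgbc lzsin
Hunk 5: at line 9 remove [bbkik,gltoj] add [kafc] -> 12 lines: wdkuw dvol kclbs rrba cxekp vyzt ggabw oaole tef kafc jjgbc lzsin
Hunk 6: at line 2 remove [rrba] add [xqae,zhlek] -> 13 lines: wdkuw dvol kclbs xqae zhlek cxekp vyzt ggabw oaole tef kafc jjgbc lzsin
Hunk 7: at line 5 remove [cxekp,vyzt,ggabw] add [fuw,qwbh,hgbdb] -> 13 lines: wdkuw dvol kclbs xqae zhlek fuw qwbh hgbdb oaole tef kafc jjgbc lzsin
Final line 8: hgbdb

Answer: hgbdb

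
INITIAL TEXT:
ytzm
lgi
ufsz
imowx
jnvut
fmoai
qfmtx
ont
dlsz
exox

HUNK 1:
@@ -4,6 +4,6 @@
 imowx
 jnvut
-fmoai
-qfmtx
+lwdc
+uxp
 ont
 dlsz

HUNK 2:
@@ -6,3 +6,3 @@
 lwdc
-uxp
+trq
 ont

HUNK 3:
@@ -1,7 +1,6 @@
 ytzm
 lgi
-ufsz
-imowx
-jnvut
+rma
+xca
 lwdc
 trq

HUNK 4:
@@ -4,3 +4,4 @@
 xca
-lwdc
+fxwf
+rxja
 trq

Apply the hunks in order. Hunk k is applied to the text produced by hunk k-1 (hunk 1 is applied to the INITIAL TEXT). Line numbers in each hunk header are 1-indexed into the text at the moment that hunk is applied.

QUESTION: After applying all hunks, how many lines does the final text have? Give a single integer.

Hunk 1: at line 4 remove [fmoai,qfmtx] add [lwdc,uxp] -> 10 lines: ytzm lgi ufsz imowx jnvut lwdc uxp ont dlsz exox
Hunk 2: at line 6 remove [uxp] add [trq] -> 10 lines: ytzm lgi ufsz imowx jnvut lwdc trq ont dlsz exox
Hunk 3: at line 1 remove [ufsz,imowx,jnvut] add [rma,xca] -> 9 lines: ytzm lgi rma xca lwdc trq ont dlsz exox
Hunk 4: at line 4 remove [lwdc] add [fxwf,rxja] -> 10 lines: ytzm lgi rma xca fxwf rxja trq ont dlsz exox
Final line count: 10

Answer: 10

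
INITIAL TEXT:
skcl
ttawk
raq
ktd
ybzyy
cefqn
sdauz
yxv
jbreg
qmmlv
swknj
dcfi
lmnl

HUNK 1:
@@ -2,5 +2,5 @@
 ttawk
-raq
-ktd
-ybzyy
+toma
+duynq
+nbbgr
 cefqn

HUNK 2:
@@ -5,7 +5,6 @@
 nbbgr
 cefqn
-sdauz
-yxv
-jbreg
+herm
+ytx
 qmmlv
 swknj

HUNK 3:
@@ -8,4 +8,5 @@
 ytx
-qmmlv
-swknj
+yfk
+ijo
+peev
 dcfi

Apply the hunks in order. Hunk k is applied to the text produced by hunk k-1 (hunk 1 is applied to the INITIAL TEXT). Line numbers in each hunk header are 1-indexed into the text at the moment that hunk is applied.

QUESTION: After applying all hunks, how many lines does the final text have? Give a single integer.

Answer: 13

Derivation:
Hunk 1: at line 2 remove [raq,ktd,ybzyy] add [toma,duynq,nbbgr] -> 13 lines: skcl ttawk toma duynq nbbgr cefqn sdauz yxv jbreg qmmlv swknj dcfi lmnl
Hunk 2: at line 5 remove [sdauz,yxv,jbreg] add [herm,ytx] -> 12 lines: skcl ttawk toma duynq nbbgr cefqn herm ytx qmmlv swknj dcfi lmnl
Hunk 3: at line 8 remove [qmmlv,swknj] add [yfk,ijo,peev] -> 13 lines: skcl ttawk toma duynq nbbgr cefqn herm ytx yfk ijo peev dcfi lmnl
Final line count: 13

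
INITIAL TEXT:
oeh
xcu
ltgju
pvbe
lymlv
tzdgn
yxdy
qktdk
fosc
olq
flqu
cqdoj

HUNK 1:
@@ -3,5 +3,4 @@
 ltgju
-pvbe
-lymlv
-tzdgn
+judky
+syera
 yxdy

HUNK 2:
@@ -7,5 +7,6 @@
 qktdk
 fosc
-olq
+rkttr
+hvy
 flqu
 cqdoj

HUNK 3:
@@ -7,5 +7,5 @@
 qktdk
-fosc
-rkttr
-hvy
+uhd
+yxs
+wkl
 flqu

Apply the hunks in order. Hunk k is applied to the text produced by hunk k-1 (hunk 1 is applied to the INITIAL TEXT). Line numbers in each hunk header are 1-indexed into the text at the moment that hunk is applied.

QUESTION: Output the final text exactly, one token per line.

Hunk 1: at line 3 remove [pvbe,lymlv,tzdgn] add [judky,syera] -> 11 lines: oeh xcu ltgju judky syera yxdy qktdk fosc olq flqu cqdoj
Hunk 2: at line 7 remove [olq] add [rkttr,hvy] -> 12 lines: oeh xcu ltgju judky syera yxdy qktdk fosc rkttr hvy flqu cqdoj
Hunk 3: at line 7 remove [fosc,rkttr,hvy] add [uhd,yxs,wkl] -> 12 lines: oeh xcu ltgju judky syera yxdy qktdk uhd yxs wkl flqu cqdoj

Answer: oeh
xcu
ltgju
judky
syera
yxdy
qktdk
uhd
yxs
wkl
flqu
cqdoj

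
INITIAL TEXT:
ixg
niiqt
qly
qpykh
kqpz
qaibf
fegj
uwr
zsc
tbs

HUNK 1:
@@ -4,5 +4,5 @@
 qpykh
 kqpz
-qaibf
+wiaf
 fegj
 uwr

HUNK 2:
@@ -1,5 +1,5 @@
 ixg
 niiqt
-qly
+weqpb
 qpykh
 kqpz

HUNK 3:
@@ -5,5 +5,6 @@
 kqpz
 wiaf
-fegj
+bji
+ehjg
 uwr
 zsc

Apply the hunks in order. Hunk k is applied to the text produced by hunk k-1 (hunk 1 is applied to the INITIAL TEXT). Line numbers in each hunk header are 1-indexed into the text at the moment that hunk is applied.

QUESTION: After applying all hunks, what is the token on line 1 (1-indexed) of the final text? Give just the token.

Answer: ixg

Derivation:
Hunk 1: at line 4 remove [qaibf] add [wiaf] -> 10 lines: ixg niiqt qly qpykh kqpz wiaf fegj uwr zsc tbs
Hunk 2: at line 1 remove [qly] add [weqpb] -> 10 lines: ixg niiqt weqpb qpykh kqpz wiaf fegj uwr zsc tbs
Hunk 3: at line 5 remove [fegj] add [bji,ehjg] -> 11 lines: ixg niiqt weqpb qpykh kqpz wiaf bji ehjg uwr zsc tbs
Final line 1: ixg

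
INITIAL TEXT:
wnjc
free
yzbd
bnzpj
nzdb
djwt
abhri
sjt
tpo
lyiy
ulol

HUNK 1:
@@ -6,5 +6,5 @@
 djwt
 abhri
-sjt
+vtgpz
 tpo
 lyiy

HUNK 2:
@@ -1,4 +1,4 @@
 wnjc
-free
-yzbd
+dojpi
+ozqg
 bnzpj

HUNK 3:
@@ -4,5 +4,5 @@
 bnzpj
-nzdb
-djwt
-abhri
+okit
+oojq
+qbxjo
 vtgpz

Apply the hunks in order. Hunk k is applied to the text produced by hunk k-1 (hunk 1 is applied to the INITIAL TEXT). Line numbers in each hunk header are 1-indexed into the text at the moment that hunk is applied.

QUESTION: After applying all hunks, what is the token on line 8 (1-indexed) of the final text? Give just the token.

Hunk 1: at line 6 remove [sjt] add [vtgpz] -> 11 lines: wnjc free yzbd bnzpj nzdb djwt abhri vtgpz tpo lyiy ulol
Hunk 2: at line 1 remove [free,yzbd] add [dojpi,ozqg] -> 11 lines: wnjc dojpi ozqg bnzpj nzdb djwt abhri vtgpz tpo lyiy ulol
Hunk 3: at line 4 remove [nzdb,djwt,abhri] add [okit,oojq,qbxjo] -> 11 lines: wnjc dojpi ozqg bnzpj okit oojq qbxjo vtgpz tpo lyiy ulol
Final line 8: vtgpz

Answer: vtgpz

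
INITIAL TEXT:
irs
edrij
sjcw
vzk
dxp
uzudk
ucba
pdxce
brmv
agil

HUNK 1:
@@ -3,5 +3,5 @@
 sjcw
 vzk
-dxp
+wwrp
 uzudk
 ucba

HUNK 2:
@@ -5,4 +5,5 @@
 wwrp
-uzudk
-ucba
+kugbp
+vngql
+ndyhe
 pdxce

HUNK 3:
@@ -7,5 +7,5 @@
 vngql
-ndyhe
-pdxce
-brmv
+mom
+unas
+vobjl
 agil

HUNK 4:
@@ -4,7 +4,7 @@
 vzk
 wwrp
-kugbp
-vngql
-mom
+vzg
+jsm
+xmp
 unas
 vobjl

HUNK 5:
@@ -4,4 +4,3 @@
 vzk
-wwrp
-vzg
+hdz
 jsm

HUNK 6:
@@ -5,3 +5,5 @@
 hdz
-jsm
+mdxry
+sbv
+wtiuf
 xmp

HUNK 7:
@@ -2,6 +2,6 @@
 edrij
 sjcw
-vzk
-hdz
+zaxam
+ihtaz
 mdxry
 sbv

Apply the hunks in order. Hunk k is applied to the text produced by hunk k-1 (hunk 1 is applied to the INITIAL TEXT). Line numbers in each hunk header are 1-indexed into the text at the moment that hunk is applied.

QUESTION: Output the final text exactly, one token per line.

Answer: irs
edrij
sjcw
zaxam
ihtaz
mdxry
sbv
wtiuf
xmp
unas
vobjl
agil

Derivation:
Hunk 1: at line 3 remove [dxp] add [wwrp] -> 10 lines: irs edrij sjcw vzk wwrp uzudk ucba pdxce brmv agil
Hunk 2: at line 5 remove [uzudk,ucba] add [kugbp,vngql,ndyhe] -> 11 lines: irs edrij sjcw vzk wwrp kugbp vngql ndyhe pdxce brmv agil
Hunk 3: at line 7 remove [ndyhe,pdxce,brmv] add [mom,unas,vobjl] -> 11 lines: irs edrij sjcw vzk wwrp kugbp vngql mom unas vobjl agil
Hunk 4: at line 4 remove [kugbp,vngql,mom] add [vzg,jsm,xmp] -> 11 lines: irs edrij sjcw vzk wwrp vzg jsm xmp unas vobjl agil
Hunk 5: at line 4 remove [wwrp,vzg] add [hdz] -> 10 lines: irs edrij sjcw vzk hdz jsm xmp unas vobjl agil
Hunk 6: at line 5 remove [jsm] add [mdxry,sbv,wtiuf] -> 12 lines: irs edrij sjcw vzk hdz mdxry sbv wtiuf xmp unas vobjl agil
Hunk 7: at line 2 remove [vzk,hdz] add [zaxam,ihtaz] -> 12 lines: irs edrij sjcw zaxam ihtaz mdxry sbv wtiuf xmp unas vobjl agil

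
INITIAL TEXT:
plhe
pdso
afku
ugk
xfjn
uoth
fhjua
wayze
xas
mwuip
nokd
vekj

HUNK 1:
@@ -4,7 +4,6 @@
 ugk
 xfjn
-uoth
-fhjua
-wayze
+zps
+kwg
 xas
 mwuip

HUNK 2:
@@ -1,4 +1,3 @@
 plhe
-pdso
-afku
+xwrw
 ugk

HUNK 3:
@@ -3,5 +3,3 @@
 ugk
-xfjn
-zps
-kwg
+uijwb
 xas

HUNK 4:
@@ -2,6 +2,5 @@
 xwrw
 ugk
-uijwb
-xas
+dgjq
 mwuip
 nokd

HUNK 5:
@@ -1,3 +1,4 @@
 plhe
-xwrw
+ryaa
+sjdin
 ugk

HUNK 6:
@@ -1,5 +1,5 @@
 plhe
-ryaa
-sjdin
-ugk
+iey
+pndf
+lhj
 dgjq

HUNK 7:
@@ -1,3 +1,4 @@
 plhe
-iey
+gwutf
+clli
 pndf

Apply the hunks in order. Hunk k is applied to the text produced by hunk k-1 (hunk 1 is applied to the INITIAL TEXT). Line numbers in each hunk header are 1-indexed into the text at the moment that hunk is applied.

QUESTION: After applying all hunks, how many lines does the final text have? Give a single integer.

Hunk 1: at line 4 remove [uoth,fhjua,wayze] add [zps,kwg] -> 11 lines: plhe pdso afku ugk xfjn zps kwg xas mwuip nokd vekj
Hunk 2: at line 1 remove [pdso,afku] add [xwrw] -> 10 lines: plhe xwrw ugk xfjn zps kwg xas mwuip nokd vekj
Hunk 3: at line 3 remove [xfjn,zps,kwg] add [uijwb] -> 8 lines: plhe xwrw ugk uijwb xas mwuip nokd vekj
Hunk 4: at line 2 remove [uijwb,xas] add [dgjq] -> 7 lines: plhe xwrw ugk dgjq mwuip nokd vekj
Hunk 5: at line 1 remove [xwrw] add [ryaa,sjdin] -> 8 lines: plhe ryaa sjdin ugk dgjq mwuip nokd vekj
Hunk 6: at line 1 remove [ryaa,sjdin,ugk] add [iey,pndf,lhj] -> 8 lines: plhe iey pndf lhj dgjq mwuip nokd vekj
Hunk 7: at line 1 remove [iey] add [gwutf,clli] -> 9 lines: plhe gwutf clli pndf lhj dgjq mwuip nokd vekj
Final line count: 9

Answer: 9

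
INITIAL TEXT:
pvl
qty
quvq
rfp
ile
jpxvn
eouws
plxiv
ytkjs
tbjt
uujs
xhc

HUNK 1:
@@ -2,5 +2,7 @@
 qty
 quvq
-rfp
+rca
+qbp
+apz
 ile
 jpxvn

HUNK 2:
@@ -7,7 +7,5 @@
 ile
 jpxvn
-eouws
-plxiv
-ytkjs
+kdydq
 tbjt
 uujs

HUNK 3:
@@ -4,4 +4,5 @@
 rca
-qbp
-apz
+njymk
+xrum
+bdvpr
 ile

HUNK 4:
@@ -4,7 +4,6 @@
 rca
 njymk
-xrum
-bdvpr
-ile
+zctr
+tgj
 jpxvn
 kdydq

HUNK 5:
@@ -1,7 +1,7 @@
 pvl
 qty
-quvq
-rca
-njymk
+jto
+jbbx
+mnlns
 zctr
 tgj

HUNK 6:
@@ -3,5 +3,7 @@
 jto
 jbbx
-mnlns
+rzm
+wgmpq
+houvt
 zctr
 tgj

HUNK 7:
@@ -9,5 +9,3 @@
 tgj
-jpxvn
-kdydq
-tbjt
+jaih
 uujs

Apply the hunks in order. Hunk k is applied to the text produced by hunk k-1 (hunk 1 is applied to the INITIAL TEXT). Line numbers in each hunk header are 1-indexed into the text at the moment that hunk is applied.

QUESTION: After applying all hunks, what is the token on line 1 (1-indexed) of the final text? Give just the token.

Answer: pvl

Derivation:
Hunk 1: at line 2 remove [rfp] add [rca,qbp,apz] -> 14 lines: pvl qty quvq rca qbp apz ile jpxvn eouws plxiv ytkjs tbjt uujs xhc
Hunk 2: at line 7 remove [eouws,plxiv,ytkjs] add [kdydq] -> 12 lines: pvl qty quvq rca qbp apz ile jpxvn kdydq tbjt uujs xhc
Hunk 3: at line 4 remove [qbp,apz] add [njymk,xrum,bdvpr] -> 13 lines: pvl qty quvq rca njymk xrum bdvpr ile jpxvn kdydq tbjt uujs xhc
Hunk 4: at line 4 remove [xrum,bdvpr,ile] add [zctr,tgj] -> 12 lines: pvl qty quvq rca njymk zctr tgj jpxvn kdydq tbjt uujs xhc
Hunk 5: at line 1 remove [quvq,rca,njymk] add [jto,jbbx,mnlns] -> 12 lines: pvl qty jto jbbx mnlns zctr tgj jpxvn kdydq tbjt uujs xhc
Hunk 6: at line 3 remove [mnlns] add [rzm,wgmpq,houvt] -> 14 lines: pvl qty jto jbbx rzm wgmpq houvt zctr tgj jpxvn kdydq tbjt uujs xhc
Hunk 7: at line 9 remove [jpxvn,kdydq,tbjt] add [jaih] -> 12 lines: pvl qty jto jbbx rzm wgmpq houvt zctr tgj jaih uujs xhc
Final line 1: pvl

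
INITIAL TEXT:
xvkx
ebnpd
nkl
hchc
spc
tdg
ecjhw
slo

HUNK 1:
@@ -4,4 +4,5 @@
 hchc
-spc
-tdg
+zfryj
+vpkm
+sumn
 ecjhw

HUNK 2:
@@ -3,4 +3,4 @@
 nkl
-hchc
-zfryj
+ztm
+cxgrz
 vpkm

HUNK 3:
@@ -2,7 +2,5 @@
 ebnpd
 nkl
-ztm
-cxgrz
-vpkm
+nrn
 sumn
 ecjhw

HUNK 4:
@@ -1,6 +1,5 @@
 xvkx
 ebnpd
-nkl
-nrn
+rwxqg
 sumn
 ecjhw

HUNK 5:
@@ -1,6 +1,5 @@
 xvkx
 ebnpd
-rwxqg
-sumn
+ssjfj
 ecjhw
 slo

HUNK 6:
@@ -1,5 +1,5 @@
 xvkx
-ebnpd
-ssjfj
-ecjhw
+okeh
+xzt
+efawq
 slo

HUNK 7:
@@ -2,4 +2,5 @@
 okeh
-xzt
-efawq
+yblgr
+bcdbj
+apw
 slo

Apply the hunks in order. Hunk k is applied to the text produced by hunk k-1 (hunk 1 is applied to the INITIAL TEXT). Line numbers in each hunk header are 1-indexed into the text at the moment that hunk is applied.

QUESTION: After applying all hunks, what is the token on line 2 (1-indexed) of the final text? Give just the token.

Answer: okeh

Derivation:
Hunk 1: at line 4 remove [spc,tdg] add [zfryj,vpkm,sumn] -> 9 lines: xvkx ebnpd nkl hchc zfryj vpkm sumn ecjhw slo
Hunk 2: at line 3 remove [hchc,zfryj] add [ztm,cxgrz] -> 9 lines: xvkx ebnpd nkl ztm cxgrz vpkm sumn ecjhw slo
Hunk 3: at line 2 remove [ztm,cxgrz,vpkm] add [nrn] -> 7 lines: xvkx ebnpd nkl nrn sumn ecjhw slo
Hunk 4: at line 1 remove [nkl,nrn] add [rwxqg] -> 6 lines: xvkx ebnpd rwxqg sumn ecjhw slo
Hunk 5: at line 1 remove [rwxqg,sumn] add [ssjfj] -> 5 lines: xvkx ebnpd ssjfj ecjhw slo
Hunk 6: at line 1 remove [ebnpd,ssjfj,ecjhw] add [okeh,xzt,efawq] -> 5 lines: xvkx okeh xzt efawq slo
Hunk 7: at line 2 remove [xzt,efawq] add [yblgr,bcdbj,apw] -> 6 lines: xvkx okeh yblgr bcdbj apw slo
Final line 2: okeh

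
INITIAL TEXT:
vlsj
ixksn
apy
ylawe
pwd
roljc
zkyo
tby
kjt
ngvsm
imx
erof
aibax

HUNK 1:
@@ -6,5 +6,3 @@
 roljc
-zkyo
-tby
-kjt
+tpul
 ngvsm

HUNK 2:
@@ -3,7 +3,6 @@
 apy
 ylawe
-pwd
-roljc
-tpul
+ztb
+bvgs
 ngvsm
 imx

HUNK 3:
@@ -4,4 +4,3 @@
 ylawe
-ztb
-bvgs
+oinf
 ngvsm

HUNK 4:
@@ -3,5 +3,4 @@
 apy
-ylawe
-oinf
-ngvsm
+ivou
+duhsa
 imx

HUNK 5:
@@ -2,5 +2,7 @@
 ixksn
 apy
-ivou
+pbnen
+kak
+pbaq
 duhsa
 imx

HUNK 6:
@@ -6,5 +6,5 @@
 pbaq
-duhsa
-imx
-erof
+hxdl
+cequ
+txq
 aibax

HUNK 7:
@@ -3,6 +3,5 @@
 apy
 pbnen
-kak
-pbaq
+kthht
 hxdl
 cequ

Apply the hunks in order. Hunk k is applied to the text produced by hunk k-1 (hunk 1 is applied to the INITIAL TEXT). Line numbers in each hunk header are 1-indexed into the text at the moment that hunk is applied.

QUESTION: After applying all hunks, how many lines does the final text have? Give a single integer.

Answer: 9

Derivation:
Hunk 1: at line 6 remove [zkyo,tby,kjt] add [tpul] -> 11 lines: vlsj ixksn apy ylawe pwd roljc tpul ngvsm imx erof aibax
Hunk 2: at line 3 remove [pwd,roljc,tpul] add [ztb,bvgs] -> 10 lines: vlsj ixksn apy ylawe ztb bvgs ngvsm imx erof aibax
Hunk 3: at line 4 remove [ztb,bvgs] add [oinf] -> 9 lines: vlsj ixksn apy ylawe oinf ngvsm imx erof aibax
Hunk 4: at line 3 remove [ylawe,oinf,ngvsm] add [ivou,duhsa] -> 8 lines: vlsj ixksn apy ivou duhsa imx erof aibax
Hunk 5: at line 2 remove [ivou] add [pbnen,kak,pbaq] -> 10 lines: vlsj ixksn apy pbnen kak pbaq duhsa imx erof aibax
Hunk 6: at line 6 remove [duhsa,imx,erof] add [hxdl,cequ,txq] -> 10 lines: vlsj ixksn apy pbnen kak pbaq hxdl cequ txq aibax
Hunk 7: at line 3 remove [kak,pbaq] add [kthht] -> 9 lines: vlsj ixksn apy pbnen kthht hxdl cequ txq aibax
Final line count: 9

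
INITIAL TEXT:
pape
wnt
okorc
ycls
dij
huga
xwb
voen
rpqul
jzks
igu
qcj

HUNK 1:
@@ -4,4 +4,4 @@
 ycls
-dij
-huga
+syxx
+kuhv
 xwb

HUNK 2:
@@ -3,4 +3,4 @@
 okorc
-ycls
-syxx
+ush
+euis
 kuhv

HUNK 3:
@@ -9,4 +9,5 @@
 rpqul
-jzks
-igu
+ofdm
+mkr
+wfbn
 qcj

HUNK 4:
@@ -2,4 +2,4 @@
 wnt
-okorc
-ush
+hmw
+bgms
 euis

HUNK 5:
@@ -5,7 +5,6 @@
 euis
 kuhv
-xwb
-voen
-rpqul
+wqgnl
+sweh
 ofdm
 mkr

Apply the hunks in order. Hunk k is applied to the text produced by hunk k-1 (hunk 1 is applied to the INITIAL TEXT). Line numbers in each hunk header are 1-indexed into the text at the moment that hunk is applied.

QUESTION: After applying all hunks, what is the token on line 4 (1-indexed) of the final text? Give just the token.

Hunk 1: at line 4 remove [dij,huga] add [syxx,kuhv] -> 12 lines: pape wnt okorc ycls syxx kuhv xwb voen rpqul jzks igu qcj
Hunk 2: at line 3 remove [ycls,syxx] add [ush,euis] -> 12 lines: pape wnt okorc ush euis kuhv xwb voen rpqul jzks igu qcj
Hunk 3: at line 9 remove [jzks,igu] add [ofdm,mkr,wfbn] -> 13 lines: pape wnt okorc ush euis kuhv xwb voen rpqul ofdm mkr wfbn qcj
Hunk 4: at line 2 remove [okorc,ush] add [hmw,bgms] -> 13 lines: pape wnt hmw bgms euis kuhv xwb voen rpqul ofdm mkr wfbn qcj
Hunk 5: at line 5 remove [xwb,voen,rpqul] add [wqgnl,sweh] -> 12 lines: pape wnt hmw bgms euis kuhv wqgnl sweh ofdm mkr wfbn qcj
Final line 4: bgms

Answer: bgms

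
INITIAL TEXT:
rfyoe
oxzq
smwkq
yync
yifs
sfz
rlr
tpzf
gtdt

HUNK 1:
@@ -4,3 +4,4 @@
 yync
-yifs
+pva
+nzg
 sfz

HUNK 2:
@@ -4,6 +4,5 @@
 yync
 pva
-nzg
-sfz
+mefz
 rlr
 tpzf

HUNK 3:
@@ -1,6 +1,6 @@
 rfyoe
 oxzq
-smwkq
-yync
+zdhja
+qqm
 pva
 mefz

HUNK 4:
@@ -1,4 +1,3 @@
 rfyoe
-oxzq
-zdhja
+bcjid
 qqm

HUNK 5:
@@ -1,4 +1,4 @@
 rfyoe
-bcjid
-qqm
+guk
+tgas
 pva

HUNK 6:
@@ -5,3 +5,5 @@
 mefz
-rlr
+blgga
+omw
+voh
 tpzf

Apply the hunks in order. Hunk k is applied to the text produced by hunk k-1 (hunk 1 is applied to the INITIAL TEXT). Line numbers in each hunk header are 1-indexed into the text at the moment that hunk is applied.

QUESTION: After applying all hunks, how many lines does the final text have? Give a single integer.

Hunk 1: at line 4 remove [yifs] add [pva,nzg] -> 10 lines: rfyoe oxzq smwkq yync pva nzg sfz rlr tpzf gtdt
Hunk 2: at line 4 remove [nzg,sfz] add [mefz] -> 9 lines: rfyoe oxzq smwkq yync pva mefz rlr tpzf gtdt
Hunk 3: at line 1 remove [smwkq,yync] add [zdhja,qqm] -> 9 lines: rfyoe oxzq zdhja qqm pva mefz rlr tpzf gtdt
Hunk 4: at line 1 remove [oxzq,zdhja] add [bcjid] -> 8 lines: rfyoe bcjid qqm pva mefz rlr tpzf gtdt
Hunk 5: at line 1 remove [bcjid,qqm] add [guk,tgas] -> 8 lines: rfyoe guk tgas pva mefz rlr tpzf gtdt
Hunk 6: at line 5 remove [rlr] add [blgga,omw,voh] -> 10 lines: rfyoe guk tgas pva mefz blgga omw voh tpzf gtdt
Final line count: 10

Answer: 10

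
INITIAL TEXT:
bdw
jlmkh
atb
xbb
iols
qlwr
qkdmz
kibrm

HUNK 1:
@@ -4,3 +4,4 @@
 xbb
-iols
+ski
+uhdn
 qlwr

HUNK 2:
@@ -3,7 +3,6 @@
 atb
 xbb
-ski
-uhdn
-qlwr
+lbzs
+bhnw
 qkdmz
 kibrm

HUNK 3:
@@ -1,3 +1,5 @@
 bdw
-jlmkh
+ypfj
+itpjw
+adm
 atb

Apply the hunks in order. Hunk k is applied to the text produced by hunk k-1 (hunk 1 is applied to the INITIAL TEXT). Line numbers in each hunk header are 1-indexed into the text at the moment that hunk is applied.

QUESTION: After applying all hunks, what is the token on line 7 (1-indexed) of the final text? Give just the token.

Answer: lbzs

Derivation:
Hunk 1: at line 4 remove [iols] add [ski,uhdn] -> 9 lines: bdw jlmkh atb xbb ski uhdn qlwr qkdmz kibrm
Hunk 2: at line 3 remove [ski,uhdn,qlwr] add [lbzs,bhnw] -> 8 lines: bdw jlmkh atb xbb lbzs bhnw qkdmz kibrm
Hunk 3: at line 1 remove [jlmkh] add [ypfj,itpjw,adm] -> 10 lines: bdw ypfj itpjw adm atb xbb lbzs bhnw qkdmz kibrm
Final line 7: lbzs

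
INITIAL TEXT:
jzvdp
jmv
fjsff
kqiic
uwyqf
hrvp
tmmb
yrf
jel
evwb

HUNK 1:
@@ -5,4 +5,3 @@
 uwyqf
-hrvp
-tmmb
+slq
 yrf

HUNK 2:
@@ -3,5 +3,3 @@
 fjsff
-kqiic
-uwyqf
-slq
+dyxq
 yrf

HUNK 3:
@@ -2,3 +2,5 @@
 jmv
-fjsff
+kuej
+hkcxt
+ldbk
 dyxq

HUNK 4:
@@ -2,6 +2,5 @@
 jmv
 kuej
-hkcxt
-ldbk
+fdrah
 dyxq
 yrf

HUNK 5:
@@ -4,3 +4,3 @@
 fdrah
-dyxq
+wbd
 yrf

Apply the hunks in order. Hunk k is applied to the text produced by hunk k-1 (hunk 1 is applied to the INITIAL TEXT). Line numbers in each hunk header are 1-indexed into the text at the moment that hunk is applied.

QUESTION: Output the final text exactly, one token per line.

Answer: jzvdp
jmv
kuej
fdrah
wbd
yrf
jel
evwb

Derivation:
Hunk 1: at line 5 remove [hrvp,tmmb] add [slq] -> 9 lines: jzvdp jmv fjsff kqiic uwyqf slq yrf jel evwb
Hunk 2: at line 3 remove [kqiic,uwyqf,slq] add [dyxq] -> 7 lines: jzvdp jmv fjsff dyxq yrf jel evwb
Hunk 3: at line 2 remove [fjsff] add [kuej,hkcxt,ldbk] -> 9 lines: jzvdp jmv kuej hkcxt ldbk dyxq yrf jel evwb
Hunk 4: at line 2 remove [hkcxt,ldbk] add [fdrah] -> 8 lines: jzvdp jmv kuej fdrah dyxq yrf jel evwb
Hunk 5: at line 4 remove [dyxq] add [wbd] -> 8 lines: jzvdp jmv kuej fdrah wbd yrf jel evwb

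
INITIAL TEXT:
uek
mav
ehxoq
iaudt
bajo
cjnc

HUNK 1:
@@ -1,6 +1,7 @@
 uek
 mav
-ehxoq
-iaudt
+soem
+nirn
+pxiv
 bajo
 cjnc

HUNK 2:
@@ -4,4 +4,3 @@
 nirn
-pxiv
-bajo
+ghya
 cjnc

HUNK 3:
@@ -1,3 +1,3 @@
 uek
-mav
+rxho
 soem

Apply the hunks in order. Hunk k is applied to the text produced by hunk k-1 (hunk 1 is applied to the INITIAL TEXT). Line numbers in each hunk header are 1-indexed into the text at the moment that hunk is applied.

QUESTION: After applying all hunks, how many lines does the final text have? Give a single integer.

Answer: 6

Derivation:
Hunk 1: at line 1 remove [ehxoq,iaudt] add [soem,nirn,pxiv] -> 7 lines: uek mav soem nirn pxiv bajo cjnc
Hunk 2: at line 4 remove [pxiv,bajo] add [ghya] -> 6 lines: uek mav soem nirn ghya cjnc
Hunk 3: at line 1 remove [mav] add [rxho] -> 6 lines: uek rxho soem nirn ghya cjnc
Final line count: 6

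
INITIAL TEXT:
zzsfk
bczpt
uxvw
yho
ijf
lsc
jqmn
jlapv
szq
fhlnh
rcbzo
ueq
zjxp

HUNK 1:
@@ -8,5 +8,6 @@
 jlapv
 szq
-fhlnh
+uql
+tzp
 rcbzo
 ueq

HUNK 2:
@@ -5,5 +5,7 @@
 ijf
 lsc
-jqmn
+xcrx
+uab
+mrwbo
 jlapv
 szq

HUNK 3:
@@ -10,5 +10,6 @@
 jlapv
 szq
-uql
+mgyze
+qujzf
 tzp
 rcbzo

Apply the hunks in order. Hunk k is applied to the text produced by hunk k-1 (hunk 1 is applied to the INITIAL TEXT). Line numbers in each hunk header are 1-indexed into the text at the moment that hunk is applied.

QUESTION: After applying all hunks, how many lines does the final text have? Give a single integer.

Hunk 1: at line 8 remove [fhlnh] add [uql,tzp] -> 14 lines: zzsfk bczpt uxvw yho ijf lsc jqmn jlapv szq uql tzp rcbzo ueq zjxp
Hunk 2: at line 5 remove [jqmn] add [xcrx,uab,mrwbo] -> 16 lines: zzsfk bczpt uxvw yho ijf lsc xcrx uab mrwbo jlapv szq uql tzp rcbzo ueq zjxp
Hunk 3: at line 10 remove [uql] add [mgyze,qujzf] -> 17 lines: zzsfk bczpt uxvw yho ijf lsc xcrx uab mrwbo jlapv szq mgyze qujzf tzp rcbzo ueq zjxp
Final line count: 17

Answer: 17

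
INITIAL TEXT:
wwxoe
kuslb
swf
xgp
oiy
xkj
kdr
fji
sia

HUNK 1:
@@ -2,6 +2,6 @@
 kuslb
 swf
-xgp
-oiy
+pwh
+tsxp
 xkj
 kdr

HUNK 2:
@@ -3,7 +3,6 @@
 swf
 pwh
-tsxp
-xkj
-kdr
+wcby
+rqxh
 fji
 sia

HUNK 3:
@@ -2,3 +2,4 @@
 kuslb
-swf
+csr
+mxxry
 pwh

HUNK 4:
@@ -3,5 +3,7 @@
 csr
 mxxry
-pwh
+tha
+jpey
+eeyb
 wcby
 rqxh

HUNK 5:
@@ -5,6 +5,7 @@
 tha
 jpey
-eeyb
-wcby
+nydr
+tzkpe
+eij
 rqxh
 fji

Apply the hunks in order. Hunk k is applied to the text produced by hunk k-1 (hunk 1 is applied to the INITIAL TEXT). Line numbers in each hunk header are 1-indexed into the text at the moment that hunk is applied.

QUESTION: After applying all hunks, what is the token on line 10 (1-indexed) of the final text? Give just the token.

Hunk 1: at line 2 remove [xgp,oiy] add [pwh,tsxp] -> 9 lines: wwxoe kuslb swf pwh tsxp xkj kdr fji sia
Hunk 2: at line 3 remove [tsxp,xkj,kdr] add [wcby,rqxh] -> 8 lines: wwxoe kuslb swf pwh wcby rqxh fji sia
Hunk 3: at line 2 remove [swf] add [csr,mxxry] -> 9 lines: wwxoe kuslb csr mxxry pwh wcby rqxh fji sia
Hunk 4: at line 3 remove [pwh] add [tha,jpey,eeyb] -> 11 lines: wwxoe kuslb csr mxxry tha jpey eeyb wcby rqxh fji sia
Hunk 5: at line 5 remove [eeyb,wcby] add [nydr,tzkpe,eij] -> 12 lines: wwxoe kuslb csr mxxry tha jpey nydr tzkpe eij rqxh fji sia
Final line 10: rqxh

Answer: rqxh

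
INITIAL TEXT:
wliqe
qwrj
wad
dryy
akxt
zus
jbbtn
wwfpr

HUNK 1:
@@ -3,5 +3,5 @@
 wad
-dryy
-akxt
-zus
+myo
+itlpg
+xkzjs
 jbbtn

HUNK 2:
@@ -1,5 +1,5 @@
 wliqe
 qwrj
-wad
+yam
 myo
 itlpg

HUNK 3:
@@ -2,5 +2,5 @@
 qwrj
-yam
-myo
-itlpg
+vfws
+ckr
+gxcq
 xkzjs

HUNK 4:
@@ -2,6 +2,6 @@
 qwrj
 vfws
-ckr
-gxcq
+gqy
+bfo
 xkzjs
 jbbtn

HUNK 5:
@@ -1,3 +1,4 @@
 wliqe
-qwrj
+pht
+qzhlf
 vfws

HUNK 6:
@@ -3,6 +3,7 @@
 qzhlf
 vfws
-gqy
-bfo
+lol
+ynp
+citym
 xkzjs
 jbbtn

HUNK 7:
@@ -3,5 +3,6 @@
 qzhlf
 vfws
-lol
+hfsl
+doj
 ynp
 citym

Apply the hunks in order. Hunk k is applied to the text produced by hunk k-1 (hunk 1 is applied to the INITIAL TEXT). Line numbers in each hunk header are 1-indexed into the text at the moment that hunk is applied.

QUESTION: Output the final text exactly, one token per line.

Hunk 1: at line 3 remove [dryy,akxt,zus] add [myo,itlpg,xkzjs] -> 8 lines: wliqe qwrj wad myo itlpg xkzjs jbbtn wwfpr
Hunk 2: at line 1 remove [wad] add [yam] -> 8 lines: wliqe qwrj yam myo itlpg xkzjs jbbtn wwfpr
Hunk 3: at line 2 remove [yam,myo,itlpg] add [vfws,ckr,gxcq] -> 8 lines: wliqe qwrj vfws ckr gxcq xkzjs jbbtn wwfpr
Hunk 4: at line 2 remove [ckr,gxcq] add [gqy,bfo] -> 8 lines: wliqe qwrj vfws gqy bfo xkzjs jbbtn wwfpr
Hunk 5: at line 1 remove [qwrj] add [pht,qzhlf] -> 9 lines: wliqe pht qzhlf vfws gqy bfo xkzjs jbbtn wwfpr
Hunk 6: at line 3 remove [gqy,bfo] add [lol,ynp,citym] -> 10 lines: wliqe pht qzhlf vfws lol ynp citym xkzjs jbbtn wwfpr
Hunk 7: at line 3 remove [lol] add [hfsl,doj] -> 11 lines: wliqe pht qzhlf vfws hfsl doj ynp citym xkzjs jbbtn wwfpr

Answer: wliqe
pht
qzhlf
vfws
hfsl
doj
ynp
citym
xkzjs
jbbtn
wwfpr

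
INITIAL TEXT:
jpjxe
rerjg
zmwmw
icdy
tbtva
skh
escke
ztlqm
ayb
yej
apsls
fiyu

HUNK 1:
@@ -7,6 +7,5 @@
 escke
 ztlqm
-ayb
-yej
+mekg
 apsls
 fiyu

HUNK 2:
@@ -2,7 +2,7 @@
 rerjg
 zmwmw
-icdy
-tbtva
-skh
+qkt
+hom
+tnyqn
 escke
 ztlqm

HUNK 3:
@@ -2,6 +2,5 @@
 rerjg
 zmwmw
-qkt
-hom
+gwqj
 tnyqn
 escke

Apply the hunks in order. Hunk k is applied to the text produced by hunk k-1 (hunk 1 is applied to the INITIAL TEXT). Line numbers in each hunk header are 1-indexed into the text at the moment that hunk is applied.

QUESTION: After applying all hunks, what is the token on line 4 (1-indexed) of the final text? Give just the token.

Answer: gwqj

Derivation:
Hunk 1: at line 7 remove [ayb,yej] add [mekg] -> 11 lines: jpjxe rerjg zmwmw icdy tbtva skh escke ztlqm mekg apsls fiyu
Hunk 2: at line 2 remove [icdy,tbtva,skh] add [qkt,hom,tnyqn] -> 11 lines: jpjxe rerjg zmwmw qkt hom tnyqn escke ztlqm mekg apsls fiyu
Hunk 3: at line 2 remove [qkt,hom] add [gwqj] -> 10 lines: jpjxe rerjg zmwmw gwqj tnyqn escke ztlqm mekg apsls fiyu
Final line 4: gwqj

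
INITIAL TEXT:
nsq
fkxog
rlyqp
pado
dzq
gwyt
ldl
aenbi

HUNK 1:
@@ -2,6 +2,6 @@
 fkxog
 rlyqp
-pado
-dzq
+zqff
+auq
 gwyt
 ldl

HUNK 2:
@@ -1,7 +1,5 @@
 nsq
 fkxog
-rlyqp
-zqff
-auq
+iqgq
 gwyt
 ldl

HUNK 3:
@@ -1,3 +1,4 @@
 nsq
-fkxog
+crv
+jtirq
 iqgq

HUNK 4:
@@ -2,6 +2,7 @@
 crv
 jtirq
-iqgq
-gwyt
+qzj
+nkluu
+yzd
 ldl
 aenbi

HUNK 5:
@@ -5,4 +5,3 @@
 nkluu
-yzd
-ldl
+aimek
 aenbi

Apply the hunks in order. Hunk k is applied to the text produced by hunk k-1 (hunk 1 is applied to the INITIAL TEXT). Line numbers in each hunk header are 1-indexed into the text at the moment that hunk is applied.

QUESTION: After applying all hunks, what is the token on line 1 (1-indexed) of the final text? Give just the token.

Hunk 1: at line 2 remove [pado,dzq] add [zqff,auq] -> 8 lines: nsq fkxog rlyqp zqff auq gwyt ldl aenbi
Hunk 2: at line 1 remove [rlyqp,zqff,auq] add [iqgq] -> 6 lines: nsq fkxog iqgq gwyt ldl aenbi
Hunk 3: at line 1 remove [fkxog] add [crv,jtirq] -> 7 lines: nsq crv jtirq iqgq gwyt ldl aenbi
Hunk 4: at line 2 remove [iqgq,gwyt] add [qzj,nkluu,yzd] -> 8 lines: nsq crv jtirq qzj nkluu yzd ldl aenbi
Hunk 5: at line 5 remove [yzd,ldl] add [aimek] -> 7 lines: nsq crv jtirq qzj nkluu aimek aenbi
Final line 1: nsq

Answer: nsq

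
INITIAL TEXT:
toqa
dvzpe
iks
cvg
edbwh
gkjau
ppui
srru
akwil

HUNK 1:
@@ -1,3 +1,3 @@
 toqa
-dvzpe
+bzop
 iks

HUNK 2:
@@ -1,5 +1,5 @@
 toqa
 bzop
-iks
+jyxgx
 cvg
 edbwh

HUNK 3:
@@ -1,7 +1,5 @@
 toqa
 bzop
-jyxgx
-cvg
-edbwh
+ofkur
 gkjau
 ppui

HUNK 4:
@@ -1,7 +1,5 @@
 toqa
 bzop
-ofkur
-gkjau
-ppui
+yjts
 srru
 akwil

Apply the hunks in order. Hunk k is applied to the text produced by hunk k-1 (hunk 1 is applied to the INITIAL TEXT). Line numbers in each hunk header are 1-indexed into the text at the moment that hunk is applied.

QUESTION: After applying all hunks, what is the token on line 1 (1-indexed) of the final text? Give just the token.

Answer: toqa

Derivation:
Hunk 1: at line 1 remove [dvzpe] add [bzop] -> 9 lines: toqa bzop iks cvg edbwh gkjau ppui srru akwil
Hunk 2: at line 1 remove [iks] add [jyxgx] -> 9 lines: toqa bzop jyxgx cvg edbwh gkjau ppui srru akwil
Hunk 3: at line 1 remove [jyxgx,cvg,edbwh] add [ofkur] -> 7 lines: toqa bzop ofkur gkjau ppui srru akwil
Hunk 4: at line 1 remove [ofkur,gkjau,ppui] add [yjts] -> 5 lines: toqa bzop yjts srru akwil
Final line 1: toqa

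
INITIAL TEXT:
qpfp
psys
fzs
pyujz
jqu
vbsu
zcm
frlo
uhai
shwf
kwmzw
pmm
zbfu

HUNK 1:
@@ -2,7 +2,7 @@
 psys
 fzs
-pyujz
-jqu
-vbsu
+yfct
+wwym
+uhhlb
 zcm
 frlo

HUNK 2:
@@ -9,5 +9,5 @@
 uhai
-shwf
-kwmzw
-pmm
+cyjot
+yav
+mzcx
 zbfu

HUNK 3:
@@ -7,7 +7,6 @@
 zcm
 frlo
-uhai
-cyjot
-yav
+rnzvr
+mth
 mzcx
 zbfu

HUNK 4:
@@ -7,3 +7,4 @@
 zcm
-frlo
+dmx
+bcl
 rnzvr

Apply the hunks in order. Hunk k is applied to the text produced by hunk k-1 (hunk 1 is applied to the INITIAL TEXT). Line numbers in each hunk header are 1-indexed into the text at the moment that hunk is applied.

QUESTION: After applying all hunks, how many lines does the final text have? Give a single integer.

Answer: 13

Derivation:
Hunk 1: at line 2 remove [pyujz,jqu,vbsu] add [yfct,wwym,uhhlb] -> 13 lines: qpfp psys fzs yfct wwym uhhlb zcm frlo uhai shwf kwmzw pmm zbfu
Hunk 2: at line 9 remove [shwf,kwmzw,pmm] add [cyjot,yav,mzcx] -> 13 lines: qpfp psys fzs yfct wwym uhhlb zcm frlo uhai cyjot yav mzcx zbfu
Hunk 3: at line 7 remove [uhai,cyjot,yav] add [rnzvr,mth] -> 12 lines: qpfp psys fzs yfct wwym uhhlb zcm frlo rnzvr mth mzcx zbfu
Hunk 4: at line 7 remove [frlo] add [dmx,bcl] -> 13 lines: qpfp psys fzs yfct wwym uhhlb zcm dmx bcl rnzvr mth mzcx zbfu
Final line count: 13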